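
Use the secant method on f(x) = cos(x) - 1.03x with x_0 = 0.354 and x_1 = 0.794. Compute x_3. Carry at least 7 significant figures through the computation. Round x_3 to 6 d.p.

0.725938

f(x_0) = 0.573374, f(x_1) = -0.116822
x_2 = 0.794000 - (-0.116822)·(0.794000 - 0.354000)/(-0.116822 - (0.573374)) = 0.719526; f(x_2) = 0.011006
x_3 = 0.719526 - (0.011006)·(0.719526 - 0.794000)/(0.011006 - (-0.116822)) = 0.725938; f(x_3) = 0.000160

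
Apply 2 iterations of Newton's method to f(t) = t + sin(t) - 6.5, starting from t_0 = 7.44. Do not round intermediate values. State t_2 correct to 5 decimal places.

6.39312

Newton update: t ← t − f(t)/f'(t).
f'(t) = 1 + cos(t)
t_0 = 7.440000: f = 1.855526, f' = 1.402258 → t_1 = 7.440000 - (1.855526)/(1.402258) = 6.116758
t_1 = 6.116758: f = -0.548902, f' = 1.986183 → t_2 = 6.116758 - (-0.548902)/(1.986183) = 6.393118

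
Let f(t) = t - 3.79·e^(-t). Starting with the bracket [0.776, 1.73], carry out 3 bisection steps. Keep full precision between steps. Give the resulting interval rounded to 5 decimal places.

f(0.776000) = -0.968322, f(1.730000) = 1.058092 (opposite signs)
step 1: m = 1.253000, f(m) = 0.170399 > 0 → root in [0.776000, 1.253000]
step 2: m = 1.014500, f(m) = -0.359692 < 0 → root in [1.014500, 1.253000]
step 3: m = 1.133750, f(m) = -0.085964 < 0 → root in [1.133750, 1.253000]

[1.13375, 1.25300]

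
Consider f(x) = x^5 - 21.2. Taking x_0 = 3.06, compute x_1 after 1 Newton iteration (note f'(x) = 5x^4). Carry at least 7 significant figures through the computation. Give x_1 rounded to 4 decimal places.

Newton update: x ← x − f(x)/f'(x).
x_0 = 3.060000: f = 247.091635, f' = 438.385025 → x_1 = 3.060000 - (247.091635)/(438.385025) = 2.496359

2.4964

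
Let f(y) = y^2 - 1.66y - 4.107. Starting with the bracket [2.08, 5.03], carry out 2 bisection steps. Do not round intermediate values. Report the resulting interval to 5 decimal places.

[2.81750, 3.55500]

f(2.080000) = -3.233400, f(5.030000) = 12.844100 (opposite signs)
step 1: m = 3.555000, f(m) = 2.629725 > 0 → root in [2.080000, 3.555000]
step 2: m = 2.817500, f(m) = -0.845744 < 0 → root in [2.817500, 3.555000]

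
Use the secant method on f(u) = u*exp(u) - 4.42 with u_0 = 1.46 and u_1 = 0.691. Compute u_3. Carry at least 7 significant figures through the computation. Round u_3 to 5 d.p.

1.30156

f(u_0) = 1.866701, f(u_1) = -3.040964
u_2 = 0.691000 - (-3.040964)·(0.691000 - 1.460000)/(-3.040964 - (1.866701)) = 1.167500; f(u_2) = -0.667717
u_3 = 1.167500 - (-0.667717)·(1.167500 - 0.691000)/(-0.667717 - (-3.040964)) = 1.301564; f(u_3) = 0.363299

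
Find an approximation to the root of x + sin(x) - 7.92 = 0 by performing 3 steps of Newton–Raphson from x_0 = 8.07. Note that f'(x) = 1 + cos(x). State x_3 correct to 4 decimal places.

Newton update: x ← x − f(x)/f'(x).
x_0 = 8.070000: f = 1.126759, f' = 0.785658 → x_1 = 8.070000 - (1.126759)/(0.785658) = 6.635840
x_1 = 6.635840: f = -0.938769, f' = 1.938459 → x_2 = 6.635840 - (-0.938769)/(1.938459) = 7.120127
x_2 = 7.120127: f = -0.057275, f' = 1.669737 → x_3 = 7.120127 - (-0.057275)/(1.669737) = 7.154429

7.1544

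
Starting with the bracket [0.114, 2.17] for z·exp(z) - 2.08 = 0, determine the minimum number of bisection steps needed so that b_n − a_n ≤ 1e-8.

28

Initial width b − a = 2.17 − 0.114 = 2.056000.
After n steps the width is (b−a)/2^n; need (b−a)/2^n ≤ 1e-8.
So n ≥ log₂(2.056000/1e-8) = log₂(205600000.0000) ≈ 27.6153.
Hence n = 28.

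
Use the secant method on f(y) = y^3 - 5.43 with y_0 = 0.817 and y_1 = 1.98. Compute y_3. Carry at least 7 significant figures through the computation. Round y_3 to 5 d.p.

1.73880

f(y_0) = -4.884661, f(y_1) = 2.332392
y_2 = 1.980000 - (2.332392)·(1.980000 - 0.817000)/(2.332392 - (-4.884661)) = 1.604144; f(y_2) = -1.302091
y_3 = 1.604144 - (-1.302091)·(1.604144 - 1.980000)/(-1.302091 - (2.332392)) = 1.738798; f(y_3) = -0.172883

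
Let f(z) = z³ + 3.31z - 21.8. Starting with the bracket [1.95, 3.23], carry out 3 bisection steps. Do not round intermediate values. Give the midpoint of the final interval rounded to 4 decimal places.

2.3500

f(1.950000) = -7.930625, f(3.230000) = 22.589567 (opposite signs)
step 1: m = 2.590000, f(m) = 4.146879 > 0 → root in [1.950000, 2.590000]
step 2: m = 2.270000, f(m) = -2.589217 < 0 → root in [2.270000, 2.590000]
step 3: m = 2.430000, f(m) = 0.592207 > 0 → root in [2.270000, 2.430000]
Midpoint of [2.270000, 2.430000] = 2.350000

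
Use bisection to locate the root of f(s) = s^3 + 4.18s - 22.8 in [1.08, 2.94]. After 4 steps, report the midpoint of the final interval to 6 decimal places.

f(1.080000) = -17.025888, f(2.940000) = 14.901384 (opposite signs)
step 1: m = 2.010000, f(m) = -6.277599 < 0 → root in [2.010000, 2.940000]
step 2: m = 2.475000, f(m) = 2.706422 > 0 → root in [2.010000, 2.475000]
step 3: m = 2.242500, f(m) = -2.149252 < 0 → root in [2.242500, 2.475000]
step 4: m = 2.358750, f(m) = 0.182956 > 0 → root in [2.242500, 2.358750]
Midpoint of [2.242500, 2.358750] = 2.300625

2.300625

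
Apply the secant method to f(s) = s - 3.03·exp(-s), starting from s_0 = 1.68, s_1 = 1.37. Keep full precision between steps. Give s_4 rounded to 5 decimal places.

f(s_0) = 1.115287, f(s_1) = 0.600056
s_2 = 1.370000 - (0.600056)·(1.370000 - 1.680000)/(0.600056 - (1.115287)) = 1.008963; f(s_2) = -0.095765
s_3 = 1.008963 - (-0.095765)·(1.008963 - 1.370000)/(-0.095765 - (0.600056)) = 1.058652; f(s_3) = 0.007475
s_4 = 1.058652 - (0.007475)·(1.058652 - 1.008963)/(0.007475 - (-0.095765)) = 1.055054; f(s_4) = 0.000089

1.05505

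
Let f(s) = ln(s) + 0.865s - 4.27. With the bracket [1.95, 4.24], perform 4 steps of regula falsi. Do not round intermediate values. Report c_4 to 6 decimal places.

3.491104

False-position update: c = (a·f(b) − b·f(a))/(f(b) − f(a)); replace the endpoint whose sign matches f(c).
f(1.950000) = -1.915421, f(4.240000) = 0.842163
step 1: c = 3.540636, f(c) = 0.056957 > 0 → new bracket [1.950000, 3.540636]
step 2: c = 3.494703, f(c) = 0.004167 > 0 → new bracket [1.950000, 3.494703]
step 3: c = 3.491350, f(c) = 0.000306 > 0 → new bracket [1.950000, 3.491350]
step 4: c = 3.491104, f(c) = 0.000023 > 0 → new bracket [1.950000, 3.491104]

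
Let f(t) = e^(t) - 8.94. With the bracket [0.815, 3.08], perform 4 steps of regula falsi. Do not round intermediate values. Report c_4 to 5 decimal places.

False-position update: c = (a·f(b) − b·f(a))/(f(b) − f(a)); replace the endpoint whose sign matches f(c).
f(0.815000) = -6.680824, f(3.080000) = 12.818402
step 1: c = 1.591034, f(c) = -4.031177 < 0 → new bracket [1.591034, 3.080000]
step 2: c = 1.947262, f(c) = -1.930532 < 0 → new bracket [1.947262, 3.080000]
step 3: c = 2.095529, f(c) = -0.810257 < 0 → new bracket [2.095529, 3.080000]
step 4: c = 2.154058, f(c) = -0.320229 < 0 → new bracket [2.154058, 3.080000]

2.15406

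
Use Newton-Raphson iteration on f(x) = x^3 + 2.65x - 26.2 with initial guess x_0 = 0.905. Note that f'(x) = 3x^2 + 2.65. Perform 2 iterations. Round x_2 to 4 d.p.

3.7967

Newton update: x ← x − f(x)/f'(x).
x_0 = 0.905000: f = -23.060532, f' = 5.107075 → x_1 = 0.905000 - (-23.060532)/(5.107075) = 5.420409
x_1 = 5.420409: f = 147.420219, f' = 90.792501 → x_2 = 5.420409 - (147.420219)/(90.792501) = 3.796704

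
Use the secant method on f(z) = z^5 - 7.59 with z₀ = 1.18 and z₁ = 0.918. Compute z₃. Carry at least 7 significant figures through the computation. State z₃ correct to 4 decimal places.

1.1464

f(z_0) = -5.302242, f(z_1) = -6.938051
z_2 = 0.918000 - (-6.938051)·(0.918000 - 1.180000)/(-6.938051 - (-5.302242)) = 2.029236; f(z_2) = 26.818241
z_3 = 2.029236 - (26.818241)·(2.029236 - 0.918000)/(26.818241 - (-6.938051)) = 1.146396; f(z_3) = -5.609961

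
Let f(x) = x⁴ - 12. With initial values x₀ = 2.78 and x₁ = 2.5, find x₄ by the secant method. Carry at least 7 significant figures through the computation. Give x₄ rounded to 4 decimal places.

1.8796

Secant update: x_(k+1) = x_k − f(x_k)·(x_k − x_(k-1))/(f(x_k) − f(x_(k-1))).
f(x_0) = 47.728167, f(x_1) = 27.062500
x_2 = 2.500000 - (27.062500)·(2.500000 - 2.780000)/(27.062500 - (47.728167)) = 2.133329; f(x_2) = 8.712445
x_3 = 2.133329 - (8.712445)·(2.133329 - 2.500000)/(8.712445 - (27.062500)) = 1.959237; f(x_3) = 2.734920
x_4 = 1.959237 - (2.734920)·(1.959237 - 2.133329)/(2.734920 - (8.712445)) = 1.879584; f(x_4) = 0.480926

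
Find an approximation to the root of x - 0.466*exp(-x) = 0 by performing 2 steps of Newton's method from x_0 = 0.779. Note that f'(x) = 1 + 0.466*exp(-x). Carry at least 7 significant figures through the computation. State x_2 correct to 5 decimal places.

0.33371

x_0 = 0.779000: f = 0.565169, f' = 1.213831 → x_1 = 0.779000 - (0.565169)/(1.213831) = 0.313392
x_1 = 0.313392: f = -0.027237, f' = 1.340629 → x_2 = 0.313392 - (-0.027237)/(1.340629) = 0.333709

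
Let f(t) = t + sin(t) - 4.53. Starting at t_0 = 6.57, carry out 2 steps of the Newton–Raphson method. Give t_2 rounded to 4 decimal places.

f'(t) = 1 + cos(t)
t_0 = 6.570000: f = 2.322898, f' = 1.959150 → t_1 = 6.570000 - (2.322898)/(1.959150) = 5.384333
t_1 = 5.384333: f = 0.071721, f' = 1.622509 → t_2 = 5.384333 - (0.071721)/(1.622509) = 5.340130

5.3401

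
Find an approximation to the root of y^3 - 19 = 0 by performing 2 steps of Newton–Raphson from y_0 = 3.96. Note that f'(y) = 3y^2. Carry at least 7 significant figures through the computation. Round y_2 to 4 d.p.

y_0 = 3.960000: f = 43.099136, f' = 47.044800 → y_1 = 3.960000 - (43.099136)/(47.044800) = 3.043870
y_1 = 3.043870: f = 9.201905, f' = 27.795440 → y_2 = 3.043870 - (9.201905)/(27.795440) = 2.712812

2.7128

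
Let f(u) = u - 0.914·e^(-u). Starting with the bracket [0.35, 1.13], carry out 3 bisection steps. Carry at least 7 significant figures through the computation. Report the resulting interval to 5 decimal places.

f(0.350000) = -0.294085, f(1.130000) = 0.834748 (opposite signs)
step 1: m = 0.740000, f(m) = 0.303918 > 0 → root in [0.350000, 0.740000]
step 2: m = 0.545000, f(m) = 0.015025 > 0 → root in [0.350000, 0.545000]
step 3: m = 0.447500, f(m) = -0.136751 < 0 → root in [0.447500, 0.545000]

[0.44750, 0.54500]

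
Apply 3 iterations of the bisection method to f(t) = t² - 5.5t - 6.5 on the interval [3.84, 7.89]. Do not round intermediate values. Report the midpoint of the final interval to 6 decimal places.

f(3.840000) = -12.874400, f(7.890000) = 12.357100 (opposite signs)
step 1: m = 5.865000, f(m) = -4.359275 < 0 → root in [5.865000, 7.890000]
step 2: m = 6.877500, f(m) = 2.973756 > 0 → root in [5.865000, 6.877500]
step 3: m = 6.371250, f(m) = -0.949048 < 0 → root in [6.371250, 6.877500]
Midpoint of [6.371250, 6.877500] = 6.624375

6.624375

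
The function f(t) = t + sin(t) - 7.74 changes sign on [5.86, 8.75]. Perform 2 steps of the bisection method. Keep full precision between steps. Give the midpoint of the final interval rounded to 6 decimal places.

f(5.860000) = -2.290667, f(8.750000) = 1.634724 (opposite signs)
step 1: m = 7.305000, f(m) = 0.418056 > 0 → root in [5.860000, 7.305000]
step 2: m = 6.582500, f(m) = -0.862635 < 0 → root in [6.582500, 7.305000]
Midpoint of [6.582500, 7.305000] = 6.943750

6.943750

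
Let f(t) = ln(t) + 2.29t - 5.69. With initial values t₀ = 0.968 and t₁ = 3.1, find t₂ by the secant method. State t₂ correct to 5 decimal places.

2.20421

f(t_0) = -3.505803, f(t_1) = 2.540402
t_2 = 3.100000 - (2.540402)·(3.100000 - 0.968000)/(2.540402 - (-3.505803)) = 2.204209; f(t_2) = 0.148007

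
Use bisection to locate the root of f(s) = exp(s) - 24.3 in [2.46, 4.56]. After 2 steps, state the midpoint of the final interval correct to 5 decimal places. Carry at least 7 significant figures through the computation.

3.24750

f(2.460000) = -12.595188, f(4.560000) = 71.283480 (opposite signs)
step 1: m = 3.510000, f(m) = 9.148268 > 0 → root in [2.460000, 3.510000]
step 2: m = 2.985000, f(m) = -4.513498 < 0 → root in [2.985000, 3.510000]
Midpoint of [2.985000, 3.510000] = 3.247500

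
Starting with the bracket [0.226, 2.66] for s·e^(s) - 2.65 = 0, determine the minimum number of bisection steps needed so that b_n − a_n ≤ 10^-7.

25

Initial width b − a = 2.66 − 0.226 = 2.434000.
After n steps the width is (b−a)/2^n; need (b−a)/2^n ≤ 10^-7.
So n ≥ log₂(2.434000/10^-7) = log₂(24340000.0000) ≈ 24.5368.
Hence n = 25.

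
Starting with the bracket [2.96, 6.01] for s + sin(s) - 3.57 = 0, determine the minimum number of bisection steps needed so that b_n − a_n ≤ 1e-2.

Initial width b − a = 6.01 − 2.96 = 3.050000.
After n steps the width is (b−a)/2^n; need (b−a)/2^n ≤ 1e-2.
So n ≥ log₂(3.050000/1e-2) = log₂(305.0000) ≈ 8.2527.
Hence n = 9.

9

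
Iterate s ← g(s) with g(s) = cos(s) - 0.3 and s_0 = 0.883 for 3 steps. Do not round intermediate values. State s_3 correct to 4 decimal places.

0.4994

s_1 = g(0.883000) = 0.334836
s_2 = g(0.334836) = 0.644464
s_3 = g(0.644464) = 0.499422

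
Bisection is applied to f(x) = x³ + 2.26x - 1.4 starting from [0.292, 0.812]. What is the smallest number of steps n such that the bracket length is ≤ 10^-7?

23

Initial width b − a = 0.812 − 0.292 = 0.520000.
After n steps the width is (b−a)/2^n; need (b−a)/2^n ≤ 10^-7.
So n ≥ log₂(0.520000/10^-7) = log₂(5200000.0000) ≈ 22.3101.
Hence n = 23.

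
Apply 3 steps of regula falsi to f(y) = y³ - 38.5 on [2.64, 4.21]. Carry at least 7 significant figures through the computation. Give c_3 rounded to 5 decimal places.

3.36859

f(2.640000) = -20.100256, f(4.210000) = 36.118461
step 1: c = 3.201333, f(c) = -5.691044 < 0 → new bracket [3.201333, 4.210000]
step 2: c = 3.338631, f(c) = -1.286098 < 0 → new bracket [3.338631, 4.210000]
step 3: c = 3.368592, f(c) = -0.275214 < 0 → new bracket [3.368592, 4.210000]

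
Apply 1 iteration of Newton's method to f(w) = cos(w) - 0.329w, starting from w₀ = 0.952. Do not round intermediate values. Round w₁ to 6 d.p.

Newton update: w ← w − f(w)/f'(w).
f'(w) = -sin(w) - 0.329
w_0 = 0.952000: f = 0.266847, f' = -1.143577 → w_1 = 0.952000 - (0.266847)/(-1.143577) = 1.185344

1.185344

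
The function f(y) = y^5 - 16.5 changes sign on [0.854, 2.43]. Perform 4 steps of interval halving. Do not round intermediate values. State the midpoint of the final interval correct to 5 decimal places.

1.78975

f(0.854000) = -16.045756, f(2.430000) = 68.228861 (opposite signs)
step 1: m = 1.642000, f(m) = -4.563809 < 0 → root in [1.642000, 2.430000]
step 2: m = 2.036000, f(m) = 18.485563 > 0 → root in [1.642000, 2.036000]
step 3: m = 1.839000, f(m) = 4.533360 > 0 → root in [1.642000, 1.839000]
step 4: m = 1.740500, f(m) = -0.527601 < 0 → root in [1.740500, 1.839000]
Midpoint of [1.740500, 1.839000] = 1.789750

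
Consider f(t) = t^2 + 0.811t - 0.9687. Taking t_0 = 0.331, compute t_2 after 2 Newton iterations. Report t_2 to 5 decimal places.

0.66133

f'(t) = 2t + 0.811
t_0 = 0.331000: f = -0.590698, f' = 1.473000 → t_1 = 0.331000 - (-0.590698)/(1.473000) = 0.732017
t_1 = 0.732017: f = 0.160815, f' = 2.275034 → t_2 = 0.732017 - (0.160815)/(2.275034) = 0.661330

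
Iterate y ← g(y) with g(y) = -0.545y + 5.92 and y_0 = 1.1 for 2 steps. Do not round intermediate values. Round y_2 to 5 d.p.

y_1 = g(1.100000) = 5.320500
y_2 = g(5.320500) = 3.020327

3.02033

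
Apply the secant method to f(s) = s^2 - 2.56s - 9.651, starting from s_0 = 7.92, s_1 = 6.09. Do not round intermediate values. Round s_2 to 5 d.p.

5.05535

Secant update: s_(k+1) = s_k − f(s_k)·(s_k − s_(k-1))/(f(s_k) − f(s_(k-1))).
f(s_0) = 32.800200, f(s_1) = 11.846700
s_2 = 6.090000 - (11.846700)·(6.090000 - 7.920000)/(11.846700 - (32.800200)) = 5.055354; f(s_2) = 2.963896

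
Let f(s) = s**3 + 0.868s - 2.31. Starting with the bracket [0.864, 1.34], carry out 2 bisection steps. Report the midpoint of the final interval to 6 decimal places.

1.161500

f(0.864000) = -0.915075, f(1.340000) = 1.259224 (opposite signs)
step 1: m = 1.102000, f(m) = -0.015191 < 0 → root in [1.102000, 1.340000]
step 2: m = 1.221000, f(m) = 0.570145 > 0 → root in [1.102000, 1.221000]
Midpoint of [1.102000, 1.221000] = 1.161500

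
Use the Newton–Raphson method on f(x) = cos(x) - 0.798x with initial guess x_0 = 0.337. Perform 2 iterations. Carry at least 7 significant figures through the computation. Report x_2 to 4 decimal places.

0.8400

f'(x) = -sin(x) - 0.798
x_0 = 0.337000: f = 0.674825, f' = -1.128657 → x_1 = 0.337000 - (0.674825)/(-1.128657) = 0.934901
x_1 = 0.934901: f = -0.152152, f' = -1.602540 → x_2 = 0.934901 - (-0.152152)/(-1.602540) = 0.839956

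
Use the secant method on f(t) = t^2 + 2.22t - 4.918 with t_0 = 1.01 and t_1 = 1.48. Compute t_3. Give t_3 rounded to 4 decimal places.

f(t_0) = -1.655700, f(t_1) = 0.558000
t_2 = 1.480000 - (0.558000)·(1.480000 - 1.010000)/(0.558000 - (-1.655700)) = 1.361529; f(t_2) = -0.041646
t_3 = 1.361529 - (-0.041646)·(1.361529 - 1.480000)/(-0.041646 - (0.558000)) = 1.369757; f(t_3) = -0.000907

1.3698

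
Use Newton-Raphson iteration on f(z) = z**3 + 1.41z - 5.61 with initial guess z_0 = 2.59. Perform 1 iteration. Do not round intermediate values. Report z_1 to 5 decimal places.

1.87412

f'(z) = 3z**2 + 1.41
z_0 = 2.590000: f = 15.415879, f' = 21.534300 → z_1 = 2.590000 - (15.415879)/(21.534300) = 1.874124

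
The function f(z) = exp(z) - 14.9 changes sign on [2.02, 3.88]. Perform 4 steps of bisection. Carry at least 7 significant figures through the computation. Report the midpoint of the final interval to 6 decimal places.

f(2.020000) = -7.361675, f(3.880000) = 33.524215 (opposite signs)
step 1: m = 2.950000, f(m) = 4.205954 > 0 → root in [2.020000, 2.950000]
step 2: m = 2.485000, f(m) = -2.898880 < 0 → root in [2.485000, 2.950000]
step 3: m = 2.717500, f(m) = 0.242419 > 0 → root in [2.485000, 2.717500]
step 4: m = 2.601250, f(m) = -1.419422 < 0 → root in [2.601250, 2.717500]
Midpoint of [2.601250, 2.717500] = 2.659375

2.659375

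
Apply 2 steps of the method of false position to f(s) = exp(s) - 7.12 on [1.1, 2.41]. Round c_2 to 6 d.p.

f(1.100000) = -4.115834, f(2.410000) = 4.013961
step 1: c = 1.763208, f(c) = -1.288888 < 0 → new bracket [1.763208, 2.410000]
step 2: c = 1.920414, f(c) = -0.296215 < 0 → new bracket [1.920414, 2.410000]

1.920414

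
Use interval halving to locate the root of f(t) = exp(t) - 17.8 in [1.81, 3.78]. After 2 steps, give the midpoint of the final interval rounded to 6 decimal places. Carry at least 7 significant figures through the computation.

f(1.810000) = -11.689553, f(3.780000) = 26.016042 (opposite signs)
step 1: m = 2.795000, f(m) = -1.437371 < 0 → root in [2.795000, 3.780000]
step 2: m = 3.287500, f(m) = 8.975840 > 0 → root in [2.795000, 3.287500]
Midpoint of [2.795000, 3.287500] = 3.041250

3.041250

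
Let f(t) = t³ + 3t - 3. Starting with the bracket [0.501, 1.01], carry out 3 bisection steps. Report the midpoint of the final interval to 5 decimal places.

0.78731

f(0.501000) = -1.371248, f(1.010000) = 1.060301 (opposite signs)
step 1: m = 0.755500, f(m) = -0.302276 < 0 → root in [0.755500, 1.010000]
step 2: m = 0.882750, f(m) = 0.336131 > 0 → root in [0.755500, 0.882750]
step 3: m = 0.819125, f(m) = 0.006980 > 0 → root in [0.755500, 0.819125]
Midpoint of [0.755500, 0.819125] = 0.787313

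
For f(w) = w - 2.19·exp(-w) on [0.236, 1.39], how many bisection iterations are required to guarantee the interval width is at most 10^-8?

Initial width b − a = 1.39 − 0.236 = 1.154000.
After n steps the width is (b−a)/2^n; need (b−a)/2^n ≤ 10^-8.
So n ≥ log₂(1.154000/10^-8) = log₂(115400000.0000) ≈ 26.7821.
Hence n = 27.

27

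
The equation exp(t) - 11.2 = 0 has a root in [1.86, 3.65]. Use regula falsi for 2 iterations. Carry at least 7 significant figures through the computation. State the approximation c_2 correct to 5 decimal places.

f(1.860000) = -4.776263, f(3.650000) = 27.274666
step 1: c = 2.126748, f(c) = -2.812457 < 0 → new bracket [2.126748, 3.650000]
step 2: c = 2.269137, f(c) = -1.528950 < 0 → new bracket [2.269137, 3.650000]

2.26914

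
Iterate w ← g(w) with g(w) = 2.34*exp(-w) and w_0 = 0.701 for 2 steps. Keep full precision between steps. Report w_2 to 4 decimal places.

w_1 = g(0.701000) = 1.160848
w_2 = g(1.160848) = 0.732936

0.7329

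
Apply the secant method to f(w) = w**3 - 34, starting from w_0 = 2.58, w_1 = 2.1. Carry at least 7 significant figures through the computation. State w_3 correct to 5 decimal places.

3.09206

Secant update: w_(k+1) = w_k − f(w_k)·(w_k − w_(k-1))/(f(w_k) − f(w_(k-1))).
f(w_0) = -16.826488, f(w_1) = -24.739000
w_2 = 2.100000 - (-24.739000)·(2.100000 - 2.580000)/(-24.739000 - (-16.826488)) = 3.600752; f(w_2) = 12.685253
w_3 = 3.600752 - (12.685253)·(3.600752 - 2.100000)/(12.685253 - (-24.739000)) = 3.092060; f(w_3) = -4.437320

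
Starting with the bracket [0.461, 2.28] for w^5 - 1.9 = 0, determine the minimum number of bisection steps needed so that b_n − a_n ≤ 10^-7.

25

Initial width b − a = 2.28 − 0.461 = 1.819000.
After n steps the width is (b−a)/2^n; need (b−a)/2^n ≤ 10^-7.
So n ≥ log₂(1.819000/10^-7) = log₂(18190000.0000) ≈ 24.1166.
Hence n = 25.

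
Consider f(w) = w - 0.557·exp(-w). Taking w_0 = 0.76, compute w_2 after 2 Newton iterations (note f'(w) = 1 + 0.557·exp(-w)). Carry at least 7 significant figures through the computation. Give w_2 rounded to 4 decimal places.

0.3806

w_0 = 0.760000: f = 0.499510, f' = 1.260490 → w_1 = 0.760000 - (0.499510)/(1.260490) = 0.363718
w_1 = 0.363718: f = -0.023446, f' = 1.387164 → w_2 = 0.363718 - (-0.023446)/(1.387164) = 0.380620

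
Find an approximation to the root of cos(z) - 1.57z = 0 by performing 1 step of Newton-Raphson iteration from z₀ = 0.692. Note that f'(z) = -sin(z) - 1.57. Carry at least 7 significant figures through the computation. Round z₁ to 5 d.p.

Newton update: z ← z − f(z)/f'(z).
z_0 = 0.692000: f = -0.316469, f' = -2.208078 → z_1 = 0.692000 - (-0.316469)/(-2.208078) = 0.548677

0.54868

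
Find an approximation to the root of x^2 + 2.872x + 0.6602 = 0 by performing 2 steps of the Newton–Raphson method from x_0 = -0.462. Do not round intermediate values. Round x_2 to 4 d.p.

-0.2518

f'(x) = 2x + 2.872
x_0 = -0.462000: f = -0.453220, f' = 1.948000 → x_1 = -0.462000 - (-0.453220)/(1.948000) = -0.229341
x_1 = -0.229341: f = 0.054130, f' = 2.413318 → x_2 = -0.229341 - (0.054130)/(2.413318) = -0.251771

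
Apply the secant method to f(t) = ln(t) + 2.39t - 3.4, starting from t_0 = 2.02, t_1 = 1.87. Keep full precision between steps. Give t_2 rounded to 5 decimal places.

Secant update: t_(k+1) = t_k − f(t_k)·(t_k − t_(k-1))/(f(t_k) − f(t_(k-1))).
f(t_0) = 2.130898, f(t_1) = 1.695238
t_2 = 1.870000 - (1.695238)·(1.870000 - 2.020000)/(1.695238 - (2.130898)) = 1.286319; f(t_2) = -0.073912

1.28632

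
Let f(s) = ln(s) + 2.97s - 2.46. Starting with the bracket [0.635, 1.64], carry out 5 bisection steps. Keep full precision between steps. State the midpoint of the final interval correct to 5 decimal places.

f(0.635000) = -1.028180, f(1.640000) = 2.905496 (opposite signs)
step 1: m = 1.137500, f(m) = 1.047208 > 0 → root in [0.635000, 1.137500]
step 2: m = 0.886250, f(m) = 0.051406 > 0 → root in [0.635000, 0.886250]
step 3: m = 0.760625, f(m) = -0.474559 < 0 → root in [0.760625, 0.886250]
step 4: m = 0.823438, f(m) = -0.208658 < 0 → root in [0.823438, 0.886250]
step 5: m = 0.854844, f(m) = -0.077951 < 0 → root in [0.854844, 0.886250]
Midpoint of [0.854844, 0.886250] = 0.870547

0.87055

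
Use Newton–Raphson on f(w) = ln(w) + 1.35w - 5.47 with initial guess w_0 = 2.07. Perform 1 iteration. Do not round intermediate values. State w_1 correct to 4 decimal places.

3.1327

f'(w) = 1/w + 1.35
w_0 = 2.070000: f = -1.947951, f' = 1.833092 → w_1 = 2.070000 - (-1.947951)/(1.833092) = 3.132659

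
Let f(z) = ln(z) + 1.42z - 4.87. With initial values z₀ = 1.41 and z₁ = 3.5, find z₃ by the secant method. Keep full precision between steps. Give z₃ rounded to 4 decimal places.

f(z_0) = -2.524210, f(z_1) = 1.352763
z_2 = 3.500000 - (1.352763)·(3.500000 - 1.410000)/(1.352763 - (-2.524210)) = 2.770752; f(z_2) = 0.083587
z_3 = 2.770752 - (0.083587)·(2.770752 - 3.500000)/(0.083587 - (1.352763)) = 2.722725; f(z_3) = -0.002098

2.7227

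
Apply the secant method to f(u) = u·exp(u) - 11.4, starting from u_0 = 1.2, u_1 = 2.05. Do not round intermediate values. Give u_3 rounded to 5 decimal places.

1.81489

f(u_0) = -7.415860, f(u_1) = 4.524197
u_2 = 2.050000 - (4.524197)·(2.050000 - 1.200000)/(4.524197 - (-7.415860)) = 1.727927; f(u_2) = -1.673543
u_3 = 1.727927 - (-1.673543)·(1.727927 - 2.050000)/(-1.673543 - (4.524197)) = 1.814895; f(u_3) = -0.255765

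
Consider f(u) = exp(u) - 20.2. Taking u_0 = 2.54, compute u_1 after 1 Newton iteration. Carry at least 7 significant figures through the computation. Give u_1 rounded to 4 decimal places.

Newton update: u ← u − f(u)/f'(u).
f'(u) = exp(u)
u_0 = 2.540000: f = -7.520329, f' = 12.679671 → u_1 = 2.540000 - (-7.520329)/(12.679671) = 3.133101

3.1331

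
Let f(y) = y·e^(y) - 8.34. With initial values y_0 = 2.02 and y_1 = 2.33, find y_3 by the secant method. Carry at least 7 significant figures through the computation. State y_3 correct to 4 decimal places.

f(y_0) = 6.887416, f(y_1) = 15.607604
y_2 = 2.330000 - (15.607604)·(2.330000 - 2.020000)/(15.607604 - (6.887416)) = 1.775154; f(y_2) = 2.135528
y_3 = 1.775154 - (2.135528)·(1.775154 - 2.330000)/(2.135528 - (15.607604)) = 1.687203; f(y_3) = 0.778225

1.6872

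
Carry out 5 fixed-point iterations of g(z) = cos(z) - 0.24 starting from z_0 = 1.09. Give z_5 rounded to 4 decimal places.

z_1 = g(1.090000) = 0.222485
z_2 = g(0.222485) = 0.735352
z_3 = g(0.735352) = 0.501595
z_4 = g(0.501595) = 0.636817
z_5 = g(0.636817) = 0.563993

0.5640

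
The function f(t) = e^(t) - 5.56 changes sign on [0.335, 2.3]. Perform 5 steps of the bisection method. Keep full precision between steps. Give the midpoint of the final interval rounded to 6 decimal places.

f(0.335000) = -4.162060, f(2.300000) = 4.414182 (opposite signs)
step 1: m = 1.317500, f(m) = -1.825925 < 0 → root in [1.317500, 2.300000]
step 2: m = 1.808750, f(m) = 0.542814 > 0 → root in [1.317500, 1.808750]
step 3: m = 1.563125, f(m) = -0.786284 < 0 → root in [1.563125, 1.808750]
step 4: m = 1.685937, f(m) = -0.162491 < 0 → root in [1.685937, 1.808750]
step 5: m = 1.747344, f(m) = 0.179337 > 0 → root in [1.685937, 1.747344]
Midpoint of [1.685937, 1.747344] = 1.716641

1.716641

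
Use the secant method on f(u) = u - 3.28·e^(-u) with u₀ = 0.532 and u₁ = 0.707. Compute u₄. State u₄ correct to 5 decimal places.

f(u_0) = -1.394767, f(u_1) = -0.910438
u_2 = 0.707000 - (-0.910438)·(0.707000 - 0.532000)/(-0.910438 - (-1.394767)) = 1.035964; f(u_2) = -0.128056
u_3 = 1.035964 - (-0.128056)·(1.035964 - 0.707000)/(-0.128056 - (-0.910438)) = 1.089807; f(u_3) = -0.013196
u_4 = 1.089807 - (-0.013196)·(1.089807 - 1.035964)/(-0.013196 - (-0.128056)) = 1.095993; f(u_4) = -0.000208

1.09599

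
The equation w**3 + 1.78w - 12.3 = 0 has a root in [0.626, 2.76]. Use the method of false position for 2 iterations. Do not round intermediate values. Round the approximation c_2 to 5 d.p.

f(0.626000) = -10.940406, f(2.760000) = 13.637376
step 1: c = 1.575916, f(c) = -5.581065 < 0 → new bracket [1.575916, 2.760000]
step 2: c = 1.919776, f(c) = -1.807391 < 0 → new bracket [1.919776, 2.760000]

1.91978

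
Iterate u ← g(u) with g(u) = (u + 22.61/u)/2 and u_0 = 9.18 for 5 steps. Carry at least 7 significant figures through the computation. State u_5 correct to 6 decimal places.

4.754997

u_1 = g(9.180000) = 5.821481
u_2 = g(5.821481) = 4.852686
u_3 = g(4.852686) = 4.755981
u_4 = g(4.755981) = 4.754997
u_5 = g(4.754997) = 4.754997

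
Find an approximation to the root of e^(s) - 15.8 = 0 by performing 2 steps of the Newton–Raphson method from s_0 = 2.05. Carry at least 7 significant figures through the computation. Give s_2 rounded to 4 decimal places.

f'(s) = e^(s)
s_0 = 2.050000: f = -8.032099, f' = 7.767901 → s_1 = 2.050000 - (-8.032099)/(7.767901) = 3.084011
s_1 = 3.084011: f = 6.045861, f' = 21.845861 → s_2 = 3.084011 - (6.045861)/(21.845861) = 2.807261

2.8073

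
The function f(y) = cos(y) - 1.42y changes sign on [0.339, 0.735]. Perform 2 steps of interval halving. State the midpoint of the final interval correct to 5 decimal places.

0.58650

f(0.339000) = 0.461708, f(0.735000) = -0.301869 (opposite signs)
step 1: m = 0.537000, f(m) = 0.096707 > 0 → root in [0.537000, 0.735000]
step 2: m = 0.636000, f(m) = -0.098642 < 0 → root in [0.537000, 0.636000]
Midpoint of [0.537000, 0.636000] = 0.586500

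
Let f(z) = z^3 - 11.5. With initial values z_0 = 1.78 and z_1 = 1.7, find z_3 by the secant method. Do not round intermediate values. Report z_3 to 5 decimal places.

2.21087

f(z_0) = -5.860248, f(z_1) = -6.587000
z_2 = 1.700000 - (-6.587000)·(1.700000 - 1.780000)/(-6.587000 - (-5.860248)) = 2.425089; f(z_2) = 2.762089
z_3 = 2.425089 - (2.762089)·(2.425089 - 1.700000)/(2.762089 - (-6.587000)) = 2.210869; f(z_3) = -0.693397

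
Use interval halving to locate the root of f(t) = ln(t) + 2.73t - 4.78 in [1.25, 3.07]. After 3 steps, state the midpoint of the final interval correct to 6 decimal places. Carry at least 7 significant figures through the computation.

f(1.250000) = -1.144356, f(3.070000) = 4.722778 (opposite signs)
step 1: m = 2.160000, f(m) = 1.886908 > 0 → root in [1.250000, 2.160000]
step 2: m = 1.705000, f(m) = 0.408215 > 0 → root in [1.250000, 1.705000]
step 3: m = 1.477500, f(m) = -0.356074 < 0 → root in [1.477500, 1.705000]
Midpoint of [1.477500, 1.705000] = 1.591250

1.591250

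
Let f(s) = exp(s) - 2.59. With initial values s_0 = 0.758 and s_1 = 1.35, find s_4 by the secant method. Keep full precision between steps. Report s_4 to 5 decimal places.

0.95179

f(s_0) = -0.455996, f(s_1) = 1.267426
s_2 = 1.350000 - (1.267426)·(1.350000 - 0.758000)/(1.267426 - (-0.455996)) = 0.914636; f(s_2) = -0.094134
s_3 = 0.914636 - (-0.094134)·(0.914636 - 1.350000)/(-0.094134 - (1.267426)) = 0.944736; f(s_3) = -0.017867
s_4 = 0.944736 - (-0.017867)·(0.944736 - 0.914636)/(-0.017867 - (-0.094134)) = 0.951787; f(s_4) = 0.000334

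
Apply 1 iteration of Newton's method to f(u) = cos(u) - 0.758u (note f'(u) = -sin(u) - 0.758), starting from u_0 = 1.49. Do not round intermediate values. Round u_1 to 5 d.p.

u_0 = 1.490000: f = -1.048712, f' = -1.754738 → u_1 = 1.490000 - (-1.048712)/(-1.754738) = 0.892354

0.89235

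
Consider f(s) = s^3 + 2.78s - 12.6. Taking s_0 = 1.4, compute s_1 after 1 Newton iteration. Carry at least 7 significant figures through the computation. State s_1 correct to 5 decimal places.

2.08868

f'(s) = 3s^2 + 2.78
s_0 = 1.400000: f = -5.964000, f' = 8.660000 → s_1 = 1.400000 - (-5.964000)/(8.660000) = 2.088684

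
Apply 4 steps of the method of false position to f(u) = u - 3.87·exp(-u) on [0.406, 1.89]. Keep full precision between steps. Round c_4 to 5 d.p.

1.18572

False-position update: c = (a·f(b) − b·f(a))/(f(b) − f(a)); replace the endpoint whose sign matches f(c).
f(0.406000) = -2.172620, f(1.890000) = 1.305352
step 1: c = 1.333025, f(c) = 0.312590 > 0 → new bracket [0.406000, 1.333025]
step 2: c = 1.216424, f(c) = 0.069790 > 0 → new bracket [0.406000, 1.216424]
step 3: c = 1.191201, f(c) = 0.015278 > 0 → new bracket [0.406000, 1.191201]
step 4: c = 1.185718, f(c) = 0.003330 > 0 → new bracket [0.406000, 1.185718]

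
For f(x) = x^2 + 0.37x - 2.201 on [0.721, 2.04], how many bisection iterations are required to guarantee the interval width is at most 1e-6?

21

Initial width b − a = 2.04 − 0.721 = 1.319000.
After n steps the width is (b−a)/2^n; need (b−a)/2^n ≤ 1e-6.
So n ≥ log₂(1.319000/1e-6) = log₂(1319000.0000) ≈ 20.3310.
Hence n = 21.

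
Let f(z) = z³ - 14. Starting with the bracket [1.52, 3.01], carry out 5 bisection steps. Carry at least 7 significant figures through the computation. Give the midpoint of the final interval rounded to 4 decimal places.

f(1.520000) = -10.488192, f(3.010000) = 13.270901 (opposite signs)
step 1: m = 2.265000, f(m) = -2.380040 < 0 → root in [2.265000, 3.010000]
step 2: m = 2.637500, f(m) = 4.347521 > 0 → root in [2.265000, 2.637500]
step 3: m = 2.451250, f(m) = 0.728646 > 0 → root in [2.265000, 2.451250]
step 4: m = 2.358125, f(m) = -0.887048 < 0 → root in [2.358125, 2.451250]
step 5: m = 2.404687, f(m) = -0.094842 < 0 → root in [2.404687, 2.451250]
Midpoint of [2.404687, 2.451250] = 2.427969

2.4280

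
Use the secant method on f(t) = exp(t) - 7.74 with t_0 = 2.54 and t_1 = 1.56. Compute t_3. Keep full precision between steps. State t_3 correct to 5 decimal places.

2.07801

f(t_0) = 4.939671, f(t_1) = -2.981179
t_2 = 1.560000 - (-2.981179)·(1.560000 - 2.540000)/(-2.981179 - (4.939671)) = 1.928844; f(t_2) = -0.858452
t_3 = 1.928844 - (-0.858452)·(1.928844 - 1.560000)/(-0.858452 - (-2.981179)) = 2.078008; f(t_3) = 0.248537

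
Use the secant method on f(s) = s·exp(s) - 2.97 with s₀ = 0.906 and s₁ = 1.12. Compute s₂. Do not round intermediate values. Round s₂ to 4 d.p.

f(s_0) = -0.728189, f(s_1) = 0.462637
s_2 = 1.120000 - (0.462637)·(1.120000 - 0.906000)/(0.462637 - (-0.728189)) = 1.036861; f(s_2) = -0.045690

1.0369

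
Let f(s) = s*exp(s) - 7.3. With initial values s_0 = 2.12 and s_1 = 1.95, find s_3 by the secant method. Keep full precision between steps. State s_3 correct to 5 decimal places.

1.58011

f(s_0) = 10.362011, f(s_1) = 6.405941
s_2 = 1.950000 - (6.405941)·(1.950000 - 2.120000)/(6.405941 - (10.362011)) = 1.674724; f(s_2) = 1.638546
s_3 = 1.674724 - (1.638546)·(1.674724 - 1.950000)/(1.638546 - (6.405941)) = 1.580113; f(s_3) = 0.372240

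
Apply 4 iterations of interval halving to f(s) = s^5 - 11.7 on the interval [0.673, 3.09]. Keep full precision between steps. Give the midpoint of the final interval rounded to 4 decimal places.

f(0.673000) = -11.561938, f(3.090000) = 270.003600 (opposite signs)
step 1: m = 1.881500, f(m) = 11.878768 > 0 → root in [0.673000, 1.881500]
step 2: m = 1.277250, f(m) = -8.300778 < 0 → root in [1.277250, 1.881500]
step 3: m = 1.579375, f(m) = -1.872879 < 0 → root in [1.579375, 1.881500]
step 4: m = 1.730437, f(m) = 3.815994 > 0 → root in [1.579375, 1.730437]
Midpoint of [1.579375, 1.730437] = 1.654906

1.6549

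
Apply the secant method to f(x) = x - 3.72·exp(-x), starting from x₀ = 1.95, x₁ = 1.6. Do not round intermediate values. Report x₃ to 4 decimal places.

1.1723

Secant update: x_(k+1) = x_k − f(x_k)·(x_k − x_(k-1))/(f(x_k) − f(x_(k-1))).
f(x_0) = 1.420740, f(x_1) = 0.848945
x_2 = 1.600000 - (0.848945)·(1.600000 - 1.950000)/(0.848945 - (1.420740)) = 1.080355; f(x_2) = -0.182492
x_3 = 1.080355 - (-0.182492)·(1.080355 - 1.600000)/(-0.182492 - (0.848945)) = 1.172296; f(x_3) = 0.020378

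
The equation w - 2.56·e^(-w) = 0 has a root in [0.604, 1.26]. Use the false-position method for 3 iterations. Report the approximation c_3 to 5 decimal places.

0.97046

False-position update: c = (a·f(b) − b·f(a))/(f(b) − f(a)); replace the endpoint whose sign matches f(c).
f(0.604000) = -0.795349, f(1.260000) = 0.533846
step 1: c = 0.996530, f(c) = 0.051485 > 0 → new bracket [0.604000, 0.996530]
step 2: c = 0.972665, f(c) = 0.004796 > 0 → new bracket [0.604000, 0.972665]
step 3: c = 0.970456, f(c) = 0.000445 > 0 → new bracket [0.604000, 0.970456]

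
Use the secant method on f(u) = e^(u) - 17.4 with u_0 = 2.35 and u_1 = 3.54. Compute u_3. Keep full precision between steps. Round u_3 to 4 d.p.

2.8059

f(u_0) = -6.914430, f(u_1) = 17.066919
u_2 = 3.540000 - (17.066919)·(3.540000 - 2.350000)/(17.066919 - (-6.914430)) = 2.693107; f(u_2) = -2.622480
u_3 = 2.693107 - (-2.622480)·(2.693107 - 3.540000)/(-2.622480 - (17.066919)) = 2.805907; f(u_3) = -0.857929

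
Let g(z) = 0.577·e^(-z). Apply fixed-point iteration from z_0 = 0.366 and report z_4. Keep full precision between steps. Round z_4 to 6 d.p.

z_1 = g(0.366000) = 0.400151
z_2 = g(0.400151) = 0.386716
z_3 = g(0.386716) = 0.391947
z_4 = g(0.391947) = 0.389902

0.389902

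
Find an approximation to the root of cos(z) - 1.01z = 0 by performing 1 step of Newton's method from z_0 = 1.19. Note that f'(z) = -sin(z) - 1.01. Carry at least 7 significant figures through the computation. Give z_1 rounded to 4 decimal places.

0.7617

Newton update: z ← z − f(z)/f'(z).
z_0 = 1.190000: f = -0.830240, f' = -1.938369 → z_1 = 1.190000 - (-0.830240)/(-1.938369) = 0.761681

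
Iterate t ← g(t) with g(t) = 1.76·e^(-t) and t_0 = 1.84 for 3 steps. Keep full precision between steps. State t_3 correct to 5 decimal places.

t_1 = g(1.840000) = 0.279519
t_2 = g(0.279519) = 1.330820
t_3 = g(1.330820) = 0.465099

0.46510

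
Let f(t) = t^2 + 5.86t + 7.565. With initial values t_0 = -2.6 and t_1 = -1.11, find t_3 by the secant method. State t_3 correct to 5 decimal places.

f(t_0) = -0.911000, f(t_1) = 2.292500
t_2 = -1.110000 - (2.292500)·(-1.110000 - -2.600000)/(2.292500 - (-0.911000)) = -2.176279; f(t_2) = -0.451805
t_3 = -2.176279 - (-0.451805)·(-2.176279 - -1.110000)/(-0.451805 - (2.292500)) = -2.000734; f(t_3) = -0.156364

-2.00073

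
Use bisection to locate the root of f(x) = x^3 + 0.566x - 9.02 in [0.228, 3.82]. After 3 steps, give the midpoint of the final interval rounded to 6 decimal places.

1.799500

f(0.228000) = -8.879100, f(3.820000) = 48.885088 (opposite signs)
step 1: m = 2.024000, f(m) = 0.417054 > 0 → root in [0.228000, 2.024000]
step 2: m = 1.126000, f(m) = -6.955056 < 0 → root in [1.126000, 2.024000]
step 3: m = 1.575000, f(m) = -4.221566 < 0 → root in [1.575000, 2.024000]
Midpoint of [1.575000, 2.024000] = 1.799500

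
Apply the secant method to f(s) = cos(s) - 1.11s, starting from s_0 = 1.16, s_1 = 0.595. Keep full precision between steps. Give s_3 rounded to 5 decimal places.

f(s_0) = -0.888260, f(s_1) = 0.167698
s_2 = 0.595000 - (0.167698)·(0.595000 - 1.160000)/(0.167698 - (-0.888260)) = 0.684729; f(s_2) = 0.014542
s_3 = 0.684729 - (0.014542)·(0.684729 - 0.595000)/(0.014542 - (0.167698)) = 0.693248; f(s_3) = -0.000331

0.69325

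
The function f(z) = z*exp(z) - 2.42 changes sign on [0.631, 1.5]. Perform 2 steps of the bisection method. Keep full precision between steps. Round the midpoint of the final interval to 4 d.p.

0.9569

f(0.631000) = -1.234042, f(1.500000) = 4.302534 (opposite signs)
step 1: m = 1.065500, f(m) = 0.672390 > 0 → root in [0.631000, 1.065500]
step 2: m = 0.848250, f(m) = -0.438865 < 0 → root in [0.848250, 1.065500]
Midpoint of [0.848250, 1.065500] = 0.956875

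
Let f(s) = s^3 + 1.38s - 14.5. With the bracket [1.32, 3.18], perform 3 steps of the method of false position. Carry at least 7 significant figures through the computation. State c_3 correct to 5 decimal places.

2.21717

False-position update: c = (a·f(b) − b·f(a))/(f(b) − f(a)); replace the endpoint whose sign matches f(c).
f(1.320000) = -10.378432, f(3.180000) = 22.045832
step 1: c = 1.915353, f(c) = -4.830192 < 0 → new bracket [1.915353, 3.180000]
step 2: c = 2.142637, f(c) = -1.706544 < 0 → new bracket [2.142637, 3.180000]
step 3: c = 2.217169, f(c) = -0.541068 < 0 → new bracket [2.217169, 3.180000]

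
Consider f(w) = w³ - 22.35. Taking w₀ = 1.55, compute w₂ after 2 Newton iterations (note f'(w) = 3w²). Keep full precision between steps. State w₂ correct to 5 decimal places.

Newton update: w ← w − f(w)/f'(w).
w_0 = 1.550000: f = -18.626125, f' = 7.207500 → w_1 = 1.550000 - (-18.626125)/(7.207500) = 4.134270
w_1 = 4.134270: f = 48.313715, f' = 51.276562 → w_2 = 4.134270 - (48.313715)/(51.276562) = 3.192052

3.19205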